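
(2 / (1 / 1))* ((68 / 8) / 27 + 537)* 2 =58030 / 27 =2149.26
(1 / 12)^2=1 / 144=0.01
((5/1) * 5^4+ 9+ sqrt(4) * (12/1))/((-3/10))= -31580/3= -10526.67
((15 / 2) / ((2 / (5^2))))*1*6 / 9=125 / 2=62.50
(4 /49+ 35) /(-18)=-191 /98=-1.95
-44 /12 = -3.67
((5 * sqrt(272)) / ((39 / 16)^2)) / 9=5120 * sqrt(17) / 13689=1.54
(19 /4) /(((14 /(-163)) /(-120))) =6636.43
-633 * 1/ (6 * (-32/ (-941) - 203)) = 198551/ 381982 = 0.52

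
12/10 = 6/5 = 1.20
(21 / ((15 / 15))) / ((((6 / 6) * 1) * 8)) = 21 / 8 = 2.62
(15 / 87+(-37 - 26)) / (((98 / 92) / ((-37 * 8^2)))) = 198466816 / 1421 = 139667.01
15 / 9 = 5 / 3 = 1.67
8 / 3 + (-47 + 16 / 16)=-130 / 3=-43.33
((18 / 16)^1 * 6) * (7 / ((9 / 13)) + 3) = 177 / 2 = 88.50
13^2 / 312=13 / 24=0.54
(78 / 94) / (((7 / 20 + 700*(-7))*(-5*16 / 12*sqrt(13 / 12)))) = 18*sqrt(39) / 4605671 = 0.00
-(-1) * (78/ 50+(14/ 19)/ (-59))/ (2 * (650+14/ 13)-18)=563797/ 467849350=0.00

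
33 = 33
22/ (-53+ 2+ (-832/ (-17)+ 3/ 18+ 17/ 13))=-29172/ 775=-37.64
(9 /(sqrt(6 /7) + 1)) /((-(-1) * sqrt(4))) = 63 /2-9 * sqrt(42) /2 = 2.34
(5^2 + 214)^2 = 57121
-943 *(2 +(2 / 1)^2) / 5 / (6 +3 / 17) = -32062 / 175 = -183.21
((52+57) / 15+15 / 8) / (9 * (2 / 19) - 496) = -20843 / 1128720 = -0.02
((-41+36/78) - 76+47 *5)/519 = 1540/6747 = 0.23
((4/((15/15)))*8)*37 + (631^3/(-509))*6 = -1506834890/509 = -2960382.89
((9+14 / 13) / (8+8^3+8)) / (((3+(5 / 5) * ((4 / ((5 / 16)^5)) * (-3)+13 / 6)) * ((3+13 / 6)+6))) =-1228125 / 2889652479428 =-0.00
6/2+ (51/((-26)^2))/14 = 28443/9464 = 3.01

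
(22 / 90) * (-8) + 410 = 18362 / 45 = 408.04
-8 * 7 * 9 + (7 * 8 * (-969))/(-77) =2208/11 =200.73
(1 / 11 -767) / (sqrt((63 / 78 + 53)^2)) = -14.25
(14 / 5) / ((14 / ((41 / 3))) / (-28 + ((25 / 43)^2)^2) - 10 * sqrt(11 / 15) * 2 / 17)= 63079228941331898001 / 621628466737163250895 - 134676854402146247226 * sqrt(165) / 621628466737163250895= -2.68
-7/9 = -0.78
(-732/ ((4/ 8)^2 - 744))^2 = 0.97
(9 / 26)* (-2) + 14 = 173 / 13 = 13.31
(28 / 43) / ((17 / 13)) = 364 / 731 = 0.50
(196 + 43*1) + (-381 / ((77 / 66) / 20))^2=2090330111 / 49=42659798.18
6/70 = 3/35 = 0.09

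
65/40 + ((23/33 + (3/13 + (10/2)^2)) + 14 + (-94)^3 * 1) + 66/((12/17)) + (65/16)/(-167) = -951933690743/1146288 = -830448.97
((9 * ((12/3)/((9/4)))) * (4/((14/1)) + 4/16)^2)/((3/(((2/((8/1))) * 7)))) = 75/28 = 2.68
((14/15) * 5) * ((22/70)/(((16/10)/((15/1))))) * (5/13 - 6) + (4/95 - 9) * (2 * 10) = -253293/988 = -256.37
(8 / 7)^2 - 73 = -3513 / 49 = -71.69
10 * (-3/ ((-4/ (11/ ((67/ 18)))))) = 1485/ 67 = 22.16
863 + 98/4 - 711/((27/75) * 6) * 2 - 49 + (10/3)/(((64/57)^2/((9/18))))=2230133/12288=181.49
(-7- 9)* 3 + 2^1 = -46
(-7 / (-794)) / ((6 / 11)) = 77 / 4764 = 0.02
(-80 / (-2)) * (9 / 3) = 120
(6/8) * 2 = 3/2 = 1.50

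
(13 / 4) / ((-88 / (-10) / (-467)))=-30355 / 176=-172.47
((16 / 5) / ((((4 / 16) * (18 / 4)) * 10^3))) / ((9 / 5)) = 16 / 10125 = 0.00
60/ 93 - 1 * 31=-941/ 31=-30.35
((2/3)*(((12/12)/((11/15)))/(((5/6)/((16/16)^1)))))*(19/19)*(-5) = -60/11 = -5.45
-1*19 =-19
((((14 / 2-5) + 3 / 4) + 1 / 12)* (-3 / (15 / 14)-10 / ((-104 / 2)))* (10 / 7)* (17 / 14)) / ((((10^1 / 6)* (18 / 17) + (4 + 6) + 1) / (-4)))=555169 / 138229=4.02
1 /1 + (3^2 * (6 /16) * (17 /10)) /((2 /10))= 475 /16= 29.69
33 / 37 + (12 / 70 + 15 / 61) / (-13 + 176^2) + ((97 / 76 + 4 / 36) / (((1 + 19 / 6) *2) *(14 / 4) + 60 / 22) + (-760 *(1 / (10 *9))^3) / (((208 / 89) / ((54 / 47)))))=4023319054564338649 / 4303502345456987400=0.93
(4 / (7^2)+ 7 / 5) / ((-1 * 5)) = -363 / 1225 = -0.30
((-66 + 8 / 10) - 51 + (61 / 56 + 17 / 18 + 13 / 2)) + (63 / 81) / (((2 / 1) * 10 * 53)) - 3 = -110.67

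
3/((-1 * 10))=-3/10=-0.30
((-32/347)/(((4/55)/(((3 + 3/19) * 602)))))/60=-264880/6593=-40.18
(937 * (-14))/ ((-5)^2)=-524.72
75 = 75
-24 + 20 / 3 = -17.33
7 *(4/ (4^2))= 7/ 4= 1.75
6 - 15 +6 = -3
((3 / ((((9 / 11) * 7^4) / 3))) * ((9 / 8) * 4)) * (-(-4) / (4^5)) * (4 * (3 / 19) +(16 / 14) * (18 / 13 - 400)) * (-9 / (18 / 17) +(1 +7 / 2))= 19467657 / 132842528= 0.15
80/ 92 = 0.87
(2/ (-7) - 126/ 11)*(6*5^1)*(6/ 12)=-13560/ 77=-176.10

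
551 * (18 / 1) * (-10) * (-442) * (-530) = -23233906800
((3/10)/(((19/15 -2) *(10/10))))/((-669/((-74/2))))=-111/4906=-0.02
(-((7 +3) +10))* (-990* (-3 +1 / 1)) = -39600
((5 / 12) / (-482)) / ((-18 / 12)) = 5 / 8676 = 0.00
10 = 10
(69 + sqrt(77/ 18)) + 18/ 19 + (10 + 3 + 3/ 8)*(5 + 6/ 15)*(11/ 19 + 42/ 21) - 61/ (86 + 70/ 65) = sqrt(154)/ 6 + 54955373/ 215080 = 257.58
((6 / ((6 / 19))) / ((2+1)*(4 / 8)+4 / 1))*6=20.73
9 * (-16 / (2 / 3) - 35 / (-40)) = -1665 / 8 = -208.12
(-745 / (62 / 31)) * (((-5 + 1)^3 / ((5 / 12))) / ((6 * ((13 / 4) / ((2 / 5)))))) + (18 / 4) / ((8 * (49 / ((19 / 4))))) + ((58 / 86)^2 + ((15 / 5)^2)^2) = 473074115667 / 376900160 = 1255.17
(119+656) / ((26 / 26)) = 775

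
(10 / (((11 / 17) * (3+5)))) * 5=425 / 44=9.66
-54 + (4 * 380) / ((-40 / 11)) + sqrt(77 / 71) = -472 + sqrt(5467) / 71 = -470.96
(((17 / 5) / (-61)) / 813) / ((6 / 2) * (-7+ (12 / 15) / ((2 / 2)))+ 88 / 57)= 323 / 80357191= 0.00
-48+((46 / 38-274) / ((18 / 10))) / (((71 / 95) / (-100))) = 182068 / 9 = 20229.78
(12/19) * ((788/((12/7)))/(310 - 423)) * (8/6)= -22064/6441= -3.43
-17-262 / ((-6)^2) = -24.28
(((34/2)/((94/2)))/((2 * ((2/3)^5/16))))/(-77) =-4131/14476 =-0.29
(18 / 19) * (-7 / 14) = -9 / 19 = -0.47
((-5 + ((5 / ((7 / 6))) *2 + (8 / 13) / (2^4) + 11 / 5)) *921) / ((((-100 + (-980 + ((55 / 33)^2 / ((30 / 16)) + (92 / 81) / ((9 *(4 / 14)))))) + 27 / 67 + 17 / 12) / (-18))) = 8561971391796 / 95673084325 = 89.49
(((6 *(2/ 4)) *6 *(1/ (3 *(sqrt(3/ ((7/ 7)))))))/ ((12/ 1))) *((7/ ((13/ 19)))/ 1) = 133 *sqrt(3)/ 78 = 2.95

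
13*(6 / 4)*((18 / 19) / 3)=6.16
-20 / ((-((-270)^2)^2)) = 1 / 265720500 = 0.00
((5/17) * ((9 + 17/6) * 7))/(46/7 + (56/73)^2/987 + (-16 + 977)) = 4356803885/173031468322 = 0.03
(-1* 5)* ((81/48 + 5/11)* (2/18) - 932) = 7379555/1584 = 4658.81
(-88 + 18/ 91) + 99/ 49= -54643/ 637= -85.78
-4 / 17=-0.24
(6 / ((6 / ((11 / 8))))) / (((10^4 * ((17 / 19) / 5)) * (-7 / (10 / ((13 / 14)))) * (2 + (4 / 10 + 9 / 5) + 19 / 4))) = -0.00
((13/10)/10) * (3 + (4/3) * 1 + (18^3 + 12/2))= 227851/300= 759.50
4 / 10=2 / 5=0.40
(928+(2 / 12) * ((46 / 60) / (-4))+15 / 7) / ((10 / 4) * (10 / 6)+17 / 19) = 89067421 / 484680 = 183.77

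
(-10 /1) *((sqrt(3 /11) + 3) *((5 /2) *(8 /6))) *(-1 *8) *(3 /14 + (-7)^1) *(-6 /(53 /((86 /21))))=6536000 *sqrt(33) /85701 + 6536000 /2597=2954.86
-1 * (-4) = 4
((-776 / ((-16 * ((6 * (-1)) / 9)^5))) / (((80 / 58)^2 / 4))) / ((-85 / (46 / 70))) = 5.99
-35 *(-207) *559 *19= 76949145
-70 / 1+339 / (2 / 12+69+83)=-61876 / 913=-67.77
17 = 17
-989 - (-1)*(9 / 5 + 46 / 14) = -34437 / 35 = -983.91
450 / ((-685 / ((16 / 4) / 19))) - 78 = -203394 / 2603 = -78.14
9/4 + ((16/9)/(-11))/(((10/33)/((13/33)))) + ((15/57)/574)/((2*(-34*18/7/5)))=71317511/34961520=2.04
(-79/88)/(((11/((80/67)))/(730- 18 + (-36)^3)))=36295760/8107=4477.09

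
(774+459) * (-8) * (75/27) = -27400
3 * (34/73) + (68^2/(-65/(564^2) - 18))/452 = 39152004870/47232066457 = 0.83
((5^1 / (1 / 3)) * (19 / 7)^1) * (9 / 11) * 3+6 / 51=130969 / 1309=100.05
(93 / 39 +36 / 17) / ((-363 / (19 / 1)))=-18905 / 80223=-0.24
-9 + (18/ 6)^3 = 18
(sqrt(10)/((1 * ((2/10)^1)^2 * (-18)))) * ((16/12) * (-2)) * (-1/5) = -20 * sqrt(10)/27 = -2.34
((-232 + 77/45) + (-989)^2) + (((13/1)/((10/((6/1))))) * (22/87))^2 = 185042105974/189225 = 977894.60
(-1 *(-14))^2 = 196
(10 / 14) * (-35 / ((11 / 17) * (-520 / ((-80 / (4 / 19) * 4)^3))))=-37312960000 / 143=-260929790.21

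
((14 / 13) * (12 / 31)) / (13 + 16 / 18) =1512 / 50375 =0.03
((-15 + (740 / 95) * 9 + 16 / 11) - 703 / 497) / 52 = 2864055 / 2700698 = 1.06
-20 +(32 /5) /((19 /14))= -15.28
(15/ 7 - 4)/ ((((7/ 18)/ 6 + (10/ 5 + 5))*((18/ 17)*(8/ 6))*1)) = -1989/ 10682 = -0.19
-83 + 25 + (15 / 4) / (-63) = -58.06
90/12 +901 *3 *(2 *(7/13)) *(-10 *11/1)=-8325045/26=-320194.04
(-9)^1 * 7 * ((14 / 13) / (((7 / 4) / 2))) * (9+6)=-15120 / 13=-1163.08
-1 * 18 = -18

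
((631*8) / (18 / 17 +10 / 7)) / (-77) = -10727 / 407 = -26.36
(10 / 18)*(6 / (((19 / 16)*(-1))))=-160 / 57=-2.81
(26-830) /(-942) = 134 /157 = 0.85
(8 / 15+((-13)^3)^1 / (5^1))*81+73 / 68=-12086023 / 340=-35547.13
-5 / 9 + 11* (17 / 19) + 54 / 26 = 11.36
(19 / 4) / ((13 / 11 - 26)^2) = 0.01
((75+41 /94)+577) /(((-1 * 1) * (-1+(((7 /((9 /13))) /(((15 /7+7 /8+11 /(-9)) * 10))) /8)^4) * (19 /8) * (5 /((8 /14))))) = 31.40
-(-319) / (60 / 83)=26477 / 60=441.28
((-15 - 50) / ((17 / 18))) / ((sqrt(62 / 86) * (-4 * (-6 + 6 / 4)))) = -4.50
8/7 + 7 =57/7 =8.14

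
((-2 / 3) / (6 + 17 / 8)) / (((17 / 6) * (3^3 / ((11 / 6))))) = -176 / 89505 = -0.00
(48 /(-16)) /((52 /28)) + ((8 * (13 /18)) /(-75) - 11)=-111376 /8775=-12.69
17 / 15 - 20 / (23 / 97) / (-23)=38093 / 7935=4.80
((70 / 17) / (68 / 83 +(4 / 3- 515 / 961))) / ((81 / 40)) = 223336400 / 177569199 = 1.26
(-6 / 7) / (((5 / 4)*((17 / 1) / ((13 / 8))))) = -39 / 595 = -0.07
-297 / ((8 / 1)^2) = -297 / 64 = -4.64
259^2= 67081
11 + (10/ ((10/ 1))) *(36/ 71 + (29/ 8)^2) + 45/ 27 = 358717/ 13632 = 26.31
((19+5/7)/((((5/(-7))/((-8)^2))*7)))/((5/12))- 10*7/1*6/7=-116484/175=-665.62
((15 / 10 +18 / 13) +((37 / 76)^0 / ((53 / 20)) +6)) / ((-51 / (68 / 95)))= -25526 / 196365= -0.13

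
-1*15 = -15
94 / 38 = 47 / 19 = 2.47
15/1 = 15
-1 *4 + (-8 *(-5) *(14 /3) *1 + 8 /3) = 185.33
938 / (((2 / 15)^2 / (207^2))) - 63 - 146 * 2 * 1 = 4521640015 / 2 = 2260820007.50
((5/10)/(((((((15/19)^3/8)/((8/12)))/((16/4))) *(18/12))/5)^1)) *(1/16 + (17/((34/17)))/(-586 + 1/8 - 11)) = 33718844/9669375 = 3.49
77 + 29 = 106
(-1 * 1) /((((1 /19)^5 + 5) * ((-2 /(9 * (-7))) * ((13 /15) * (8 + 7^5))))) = -2736741 /6330560288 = -0.00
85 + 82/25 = 2207/25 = 88.28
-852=-852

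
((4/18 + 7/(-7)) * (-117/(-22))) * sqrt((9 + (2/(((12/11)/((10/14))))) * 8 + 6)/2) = -13 * sqrt(22470)/132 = -14.76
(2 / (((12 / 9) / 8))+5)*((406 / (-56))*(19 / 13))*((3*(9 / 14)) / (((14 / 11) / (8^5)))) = -5697533952 / 637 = -8944323.32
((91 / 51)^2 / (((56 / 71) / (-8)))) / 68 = -83993 / 176868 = -0.47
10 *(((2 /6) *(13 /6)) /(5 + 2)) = 65 /63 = 1.03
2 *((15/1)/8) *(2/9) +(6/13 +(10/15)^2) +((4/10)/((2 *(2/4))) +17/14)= 13733/4095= 3.35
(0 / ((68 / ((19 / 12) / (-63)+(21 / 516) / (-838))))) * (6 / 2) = 0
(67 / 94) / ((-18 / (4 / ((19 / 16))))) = -1072 / 8037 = -0.13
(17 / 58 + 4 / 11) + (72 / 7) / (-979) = 23351 / 36134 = 0.65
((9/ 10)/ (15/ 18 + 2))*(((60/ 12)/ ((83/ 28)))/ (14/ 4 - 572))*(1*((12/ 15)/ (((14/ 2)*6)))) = -48/ 2673845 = -0.00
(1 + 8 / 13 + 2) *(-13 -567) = -27260 / 13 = -2096.92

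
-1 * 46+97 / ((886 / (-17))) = -42405 / 886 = -47.86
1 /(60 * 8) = 1 /480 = 0.00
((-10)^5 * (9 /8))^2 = 12656250000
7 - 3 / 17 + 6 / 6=133 / 17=7.82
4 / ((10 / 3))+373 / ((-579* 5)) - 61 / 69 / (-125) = 1794848 / 1664625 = 1.08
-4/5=-0.80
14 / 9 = 1.56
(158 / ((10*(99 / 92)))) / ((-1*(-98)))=3634 / 24255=0.15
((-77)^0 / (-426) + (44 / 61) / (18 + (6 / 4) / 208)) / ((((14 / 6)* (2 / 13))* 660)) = 963911 / 6056123920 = 0.00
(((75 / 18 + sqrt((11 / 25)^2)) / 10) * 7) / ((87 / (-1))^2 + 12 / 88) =53207 / 124890750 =0.00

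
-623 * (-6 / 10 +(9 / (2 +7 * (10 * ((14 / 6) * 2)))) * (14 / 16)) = 14153937 / 39440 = 358.87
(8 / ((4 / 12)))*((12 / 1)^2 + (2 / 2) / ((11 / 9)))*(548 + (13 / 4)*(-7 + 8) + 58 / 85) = 1793625606 / 935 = 1918316.16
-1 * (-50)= 50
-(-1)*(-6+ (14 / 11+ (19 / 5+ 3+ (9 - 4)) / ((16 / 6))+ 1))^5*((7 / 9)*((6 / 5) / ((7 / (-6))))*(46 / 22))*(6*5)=-188165919963183 / 22675980800000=-8.30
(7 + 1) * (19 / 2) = 76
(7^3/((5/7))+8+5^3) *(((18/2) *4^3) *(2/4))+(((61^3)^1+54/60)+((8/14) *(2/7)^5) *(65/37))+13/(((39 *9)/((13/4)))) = 189734913472963/470125404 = 403583.62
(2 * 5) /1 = 10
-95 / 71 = -1.34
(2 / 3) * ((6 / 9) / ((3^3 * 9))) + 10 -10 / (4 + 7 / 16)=1203134 / 155277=7.75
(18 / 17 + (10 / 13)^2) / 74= 2371 / 106301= 0.02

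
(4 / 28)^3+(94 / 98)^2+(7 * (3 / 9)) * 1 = 23455 / 7203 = 3.26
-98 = -98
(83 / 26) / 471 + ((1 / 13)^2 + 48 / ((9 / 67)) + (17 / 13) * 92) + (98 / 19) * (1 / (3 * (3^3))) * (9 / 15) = 65020697503 / 136114290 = 477.69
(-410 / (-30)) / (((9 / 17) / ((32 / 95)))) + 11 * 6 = 191594 / 2565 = 74.70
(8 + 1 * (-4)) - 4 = 0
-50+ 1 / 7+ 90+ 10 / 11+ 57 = 7550 / 77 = 98.05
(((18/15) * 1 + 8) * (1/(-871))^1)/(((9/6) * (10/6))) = -92/21775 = -0.00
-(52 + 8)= -60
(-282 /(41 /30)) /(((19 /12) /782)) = -79388640 /779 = -101910.96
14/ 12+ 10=67/ 6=11.17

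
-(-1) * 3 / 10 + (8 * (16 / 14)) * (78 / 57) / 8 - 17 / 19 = 1289 / 1330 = 0.97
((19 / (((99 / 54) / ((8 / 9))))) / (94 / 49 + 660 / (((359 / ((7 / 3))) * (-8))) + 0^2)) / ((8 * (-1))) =-1336916 / 1604691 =-0.83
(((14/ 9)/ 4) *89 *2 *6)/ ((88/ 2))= 623/ 66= 9.44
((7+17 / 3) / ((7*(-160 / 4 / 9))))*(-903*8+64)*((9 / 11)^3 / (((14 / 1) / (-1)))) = -7437987 / 65219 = -114.05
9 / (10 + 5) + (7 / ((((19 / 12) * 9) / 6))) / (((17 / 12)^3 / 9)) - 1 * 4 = 2767661 / 466735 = 5.93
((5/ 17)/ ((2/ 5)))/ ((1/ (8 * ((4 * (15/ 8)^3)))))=84375/ 544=155.10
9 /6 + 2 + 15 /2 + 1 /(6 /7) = 73 /6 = 12.17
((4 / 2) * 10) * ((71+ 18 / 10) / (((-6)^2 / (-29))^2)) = 76531 / 81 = 944.83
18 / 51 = 6 / 17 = 0.35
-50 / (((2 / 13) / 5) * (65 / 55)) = -1375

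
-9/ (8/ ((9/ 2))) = -81/ 16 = -5.06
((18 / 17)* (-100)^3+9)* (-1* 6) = 107999082 / 17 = 6352887.18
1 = 1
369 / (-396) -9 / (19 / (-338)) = 133069 / 836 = 159.17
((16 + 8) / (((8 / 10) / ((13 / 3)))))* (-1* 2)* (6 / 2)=-780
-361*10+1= -3609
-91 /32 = -2.84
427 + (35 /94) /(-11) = 441483 /1034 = 426.97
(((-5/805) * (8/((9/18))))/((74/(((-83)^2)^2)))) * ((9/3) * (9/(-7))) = 10250997336/41699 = 245833.17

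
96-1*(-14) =110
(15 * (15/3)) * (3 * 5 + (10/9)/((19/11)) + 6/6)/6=35575/171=208.04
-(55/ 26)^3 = -9.47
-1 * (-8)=8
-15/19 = -0.79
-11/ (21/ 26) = -286/ 21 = -13.62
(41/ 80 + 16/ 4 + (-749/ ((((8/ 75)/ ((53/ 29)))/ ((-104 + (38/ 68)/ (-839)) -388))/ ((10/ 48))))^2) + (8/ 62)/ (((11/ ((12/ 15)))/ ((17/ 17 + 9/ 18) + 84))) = 9832793652336978225992295009/ 5682848614727680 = 1730257889829.11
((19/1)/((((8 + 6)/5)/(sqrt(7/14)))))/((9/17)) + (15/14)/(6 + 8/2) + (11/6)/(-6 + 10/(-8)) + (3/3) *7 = 16697/2436 + 1615 *sqrt(2)/252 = 15.92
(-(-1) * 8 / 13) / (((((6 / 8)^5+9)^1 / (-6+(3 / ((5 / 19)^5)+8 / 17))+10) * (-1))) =-1032087953408 / 16777961864755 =-0.06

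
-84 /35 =-12 /5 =-2.40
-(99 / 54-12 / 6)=1 / 6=0.17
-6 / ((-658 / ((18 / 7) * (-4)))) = -216 / 2303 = -0.09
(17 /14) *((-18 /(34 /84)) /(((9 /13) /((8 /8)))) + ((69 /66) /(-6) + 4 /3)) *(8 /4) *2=-47181 /154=-306.37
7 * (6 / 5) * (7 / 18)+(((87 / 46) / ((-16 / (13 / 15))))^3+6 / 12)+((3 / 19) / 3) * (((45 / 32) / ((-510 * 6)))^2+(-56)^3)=-7584896626075546559 / 820948955136000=-9239.18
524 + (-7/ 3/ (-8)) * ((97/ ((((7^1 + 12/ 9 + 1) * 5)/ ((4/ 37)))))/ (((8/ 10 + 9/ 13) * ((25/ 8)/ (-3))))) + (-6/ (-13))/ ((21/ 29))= 44157801/ 84175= 524.60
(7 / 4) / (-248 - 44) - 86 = -100455 / 1168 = -86.01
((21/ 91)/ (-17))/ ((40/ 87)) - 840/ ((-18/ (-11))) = -13614383/ 26520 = -513.36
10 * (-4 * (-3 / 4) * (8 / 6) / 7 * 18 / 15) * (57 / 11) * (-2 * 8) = -43776 / 77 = -568.52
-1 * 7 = -7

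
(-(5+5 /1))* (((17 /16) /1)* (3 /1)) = -255 /8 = -31.88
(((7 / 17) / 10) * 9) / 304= 63 / 51680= 0.00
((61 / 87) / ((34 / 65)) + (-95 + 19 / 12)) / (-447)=544723 / 2644452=0.21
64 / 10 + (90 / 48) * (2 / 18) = 793 / 120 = 6.61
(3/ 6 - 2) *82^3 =-827052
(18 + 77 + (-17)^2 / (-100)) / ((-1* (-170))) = 9211 / 17000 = 0.54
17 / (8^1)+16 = 145 / 8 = 18.12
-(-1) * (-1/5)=-1/5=-0.20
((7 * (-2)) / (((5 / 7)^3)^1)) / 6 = -2401 / 375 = -6.40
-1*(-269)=269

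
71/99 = 0.72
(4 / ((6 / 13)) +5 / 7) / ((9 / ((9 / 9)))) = 197 / 189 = 1.04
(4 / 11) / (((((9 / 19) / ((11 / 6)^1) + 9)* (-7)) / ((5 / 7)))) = -76 / 18963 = -0.00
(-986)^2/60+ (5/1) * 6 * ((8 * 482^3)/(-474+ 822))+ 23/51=190406227764/2465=77243905.79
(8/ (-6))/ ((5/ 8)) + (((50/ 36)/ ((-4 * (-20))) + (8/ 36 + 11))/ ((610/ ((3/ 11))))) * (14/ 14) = -1370971/ 644160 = -2.13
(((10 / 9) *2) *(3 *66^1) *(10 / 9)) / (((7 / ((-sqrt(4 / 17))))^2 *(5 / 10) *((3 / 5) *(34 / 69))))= 15.88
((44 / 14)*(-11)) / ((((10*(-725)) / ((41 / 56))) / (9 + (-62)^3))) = -1182300559 / 1421000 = -832.02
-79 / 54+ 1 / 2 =-26 / 27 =-0.96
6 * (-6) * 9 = -324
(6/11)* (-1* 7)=-42/11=-3.82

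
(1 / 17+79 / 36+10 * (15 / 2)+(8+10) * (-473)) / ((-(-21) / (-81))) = 15489867 / 476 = 32541.74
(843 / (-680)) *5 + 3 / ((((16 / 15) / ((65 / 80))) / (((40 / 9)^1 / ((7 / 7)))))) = 3.96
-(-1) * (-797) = -797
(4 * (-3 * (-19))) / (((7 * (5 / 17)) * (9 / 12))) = 5168 / 35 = 147.66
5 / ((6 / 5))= 4.17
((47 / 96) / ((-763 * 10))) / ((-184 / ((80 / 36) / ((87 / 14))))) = 47 / 376892352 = 0.00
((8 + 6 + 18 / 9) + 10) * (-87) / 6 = -377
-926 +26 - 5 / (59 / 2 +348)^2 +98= -91432014 / 114005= -802.00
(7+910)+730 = 1647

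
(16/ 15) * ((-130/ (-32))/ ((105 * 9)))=13/ 2835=0.00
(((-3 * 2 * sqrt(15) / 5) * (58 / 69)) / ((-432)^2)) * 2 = -29 * sqrt(15) / 2682720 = -0.00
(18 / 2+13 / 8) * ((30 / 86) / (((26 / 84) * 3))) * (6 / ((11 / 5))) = 133875 / 12298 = 10.89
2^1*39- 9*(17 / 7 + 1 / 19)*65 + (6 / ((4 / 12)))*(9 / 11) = -1987890 / 1463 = -1358.78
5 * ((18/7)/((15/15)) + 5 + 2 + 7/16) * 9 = 50445/112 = 450.40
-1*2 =-2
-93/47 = -1.98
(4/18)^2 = 4/81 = 0.05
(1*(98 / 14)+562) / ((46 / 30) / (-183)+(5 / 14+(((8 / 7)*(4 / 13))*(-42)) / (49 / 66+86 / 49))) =-2296022216670 / 22454934637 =-102.25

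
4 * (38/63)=2.41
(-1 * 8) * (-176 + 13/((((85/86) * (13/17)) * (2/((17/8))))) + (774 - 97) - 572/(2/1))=-9331/5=-1866.20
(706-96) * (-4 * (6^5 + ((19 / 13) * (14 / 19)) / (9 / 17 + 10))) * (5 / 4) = -55189719500 / 2327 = -23717111.95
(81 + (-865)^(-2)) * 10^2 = 242424904/29929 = 8100.00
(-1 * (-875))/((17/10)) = 8750/17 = 514.71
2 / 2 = 1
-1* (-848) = 848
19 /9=2.11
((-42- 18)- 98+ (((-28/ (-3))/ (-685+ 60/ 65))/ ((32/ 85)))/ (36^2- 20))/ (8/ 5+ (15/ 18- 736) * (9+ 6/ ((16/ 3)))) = 215148031955/ 10133691759114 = 0.02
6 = 6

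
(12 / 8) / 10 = 3 / 20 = 0.15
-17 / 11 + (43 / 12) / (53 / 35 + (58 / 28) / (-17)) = 112421 / 109362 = 1.03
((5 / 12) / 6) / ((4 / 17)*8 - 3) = -85 / 1368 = -0.06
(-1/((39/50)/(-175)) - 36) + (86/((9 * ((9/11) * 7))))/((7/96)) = 3633122/17199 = 211.24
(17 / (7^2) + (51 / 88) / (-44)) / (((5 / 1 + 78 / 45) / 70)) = 4749375 / 1368752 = 3.47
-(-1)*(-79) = -79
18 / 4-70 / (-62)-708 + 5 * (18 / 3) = -41687 / 62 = -672.37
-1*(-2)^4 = -16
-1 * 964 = -964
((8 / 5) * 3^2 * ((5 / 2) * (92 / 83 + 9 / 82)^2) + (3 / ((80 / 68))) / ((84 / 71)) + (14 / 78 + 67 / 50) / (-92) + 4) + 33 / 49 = 12263862216308519 / 203597486710800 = 60.24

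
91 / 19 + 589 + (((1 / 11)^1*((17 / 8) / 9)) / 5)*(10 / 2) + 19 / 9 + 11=3044321 / 5016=606.92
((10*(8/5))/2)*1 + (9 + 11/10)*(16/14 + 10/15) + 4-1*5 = 2654/105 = 25.28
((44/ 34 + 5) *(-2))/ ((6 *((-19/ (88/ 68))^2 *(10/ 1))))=-25894/ 26603895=-0.00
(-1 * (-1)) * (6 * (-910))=-5460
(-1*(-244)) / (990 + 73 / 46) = 11224 / 45613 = 0.25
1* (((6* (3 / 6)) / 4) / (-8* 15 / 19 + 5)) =-57 / 100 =-0.57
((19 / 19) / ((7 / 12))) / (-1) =-12 / 7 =-1.71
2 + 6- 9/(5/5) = -1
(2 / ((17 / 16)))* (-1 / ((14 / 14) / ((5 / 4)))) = -40 / 17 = -2.35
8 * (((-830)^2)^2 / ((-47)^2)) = 3796665680000 / 2209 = 1718725975.55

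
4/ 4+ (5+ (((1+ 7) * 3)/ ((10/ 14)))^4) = 796597926/ 625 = 1274556.68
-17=-17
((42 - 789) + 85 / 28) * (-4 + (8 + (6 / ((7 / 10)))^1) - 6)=-479113 / 98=-4888.91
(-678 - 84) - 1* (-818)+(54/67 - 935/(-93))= 416603/6231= 66.86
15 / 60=1 / 4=0.25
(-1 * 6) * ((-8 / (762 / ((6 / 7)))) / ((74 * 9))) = 8 / 98679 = 0.00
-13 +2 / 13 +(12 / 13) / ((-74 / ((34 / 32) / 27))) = -444905 / 34632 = -12.85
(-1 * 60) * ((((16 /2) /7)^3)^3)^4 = -19471113219505603606989361234575360 /2651730845859653471779023381601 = -7342.79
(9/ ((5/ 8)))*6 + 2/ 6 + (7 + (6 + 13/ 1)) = 1691/ 15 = 112.73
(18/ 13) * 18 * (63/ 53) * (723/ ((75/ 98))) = 27987.84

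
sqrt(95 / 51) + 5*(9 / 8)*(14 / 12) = sqrt(4845) / 51 + 105 / 16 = 7.93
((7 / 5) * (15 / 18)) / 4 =7 / 24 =0.29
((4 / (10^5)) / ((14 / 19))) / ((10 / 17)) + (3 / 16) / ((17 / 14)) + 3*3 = 544692991 / 59500000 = 9.15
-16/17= -0.94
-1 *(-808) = 808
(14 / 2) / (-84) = -1 / 12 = -0.08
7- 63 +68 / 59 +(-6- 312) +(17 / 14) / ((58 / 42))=-1272875 / 3422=-371.97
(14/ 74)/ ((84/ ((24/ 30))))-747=-414584/ 555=-747.00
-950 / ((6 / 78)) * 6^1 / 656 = -112.96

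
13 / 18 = 0.72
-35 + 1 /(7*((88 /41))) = -21519 /616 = -34.93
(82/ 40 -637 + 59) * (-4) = 11519/ 5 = 2303.80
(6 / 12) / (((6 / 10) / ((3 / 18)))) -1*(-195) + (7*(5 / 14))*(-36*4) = -5935 / 36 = -164.86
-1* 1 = -1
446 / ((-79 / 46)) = -20516 / 79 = -259.70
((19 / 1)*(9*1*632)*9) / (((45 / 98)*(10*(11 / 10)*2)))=5295528 / 55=96282.33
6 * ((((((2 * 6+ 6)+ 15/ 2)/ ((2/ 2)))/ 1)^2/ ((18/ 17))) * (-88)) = -324258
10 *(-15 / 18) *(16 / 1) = -400 / 3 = -133.33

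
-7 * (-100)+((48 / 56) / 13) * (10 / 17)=1082960 / 1547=700.04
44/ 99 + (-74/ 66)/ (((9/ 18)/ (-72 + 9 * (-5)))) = 26018/ 99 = 262.81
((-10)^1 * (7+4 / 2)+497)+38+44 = 489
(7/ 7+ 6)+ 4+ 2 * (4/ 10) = 59/ 5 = 11.80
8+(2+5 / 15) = 31 / 3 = 10.33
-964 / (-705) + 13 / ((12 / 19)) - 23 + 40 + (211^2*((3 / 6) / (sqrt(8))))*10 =109841 / 2820 + 222605*sqrt(2) / 4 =78741.70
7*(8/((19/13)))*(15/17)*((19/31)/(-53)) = -10920/27931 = -0.39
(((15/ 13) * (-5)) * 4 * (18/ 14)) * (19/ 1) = -51300/ 91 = -563.74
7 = 7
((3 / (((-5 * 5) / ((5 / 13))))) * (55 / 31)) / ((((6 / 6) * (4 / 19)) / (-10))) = 3135 / 806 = 3.89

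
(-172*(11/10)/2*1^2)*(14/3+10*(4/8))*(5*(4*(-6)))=109736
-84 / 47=-1.79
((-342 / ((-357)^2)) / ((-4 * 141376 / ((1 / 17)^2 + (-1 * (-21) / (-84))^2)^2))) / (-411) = -1767475 / 35186581933884014592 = -0.00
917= 917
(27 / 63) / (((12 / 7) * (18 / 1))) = 1 / 72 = 0.01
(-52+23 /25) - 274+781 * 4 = 69973 /25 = 2798.92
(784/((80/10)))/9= 10.89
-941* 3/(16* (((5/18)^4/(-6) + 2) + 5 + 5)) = -111130218/7557647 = -14.70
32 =32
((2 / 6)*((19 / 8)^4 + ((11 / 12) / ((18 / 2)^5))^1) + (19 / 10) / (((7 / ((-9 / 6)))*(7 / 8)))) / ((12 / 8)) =5407913249191 / 799967508480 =6.76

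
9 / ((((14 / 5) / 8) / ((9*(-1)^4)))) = 1620 / 7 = 231.43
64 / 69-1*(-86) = 5998 / 69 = 86.93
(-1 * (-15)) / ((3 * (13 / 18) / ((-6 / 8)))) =-135 / 26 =-5.19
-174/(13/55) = -9570/13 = -736.15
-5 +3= -2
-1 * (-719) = 719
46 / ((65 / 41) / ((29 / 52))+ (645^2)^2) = 54694 / 205788315946505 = 0.00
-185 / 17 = -10.88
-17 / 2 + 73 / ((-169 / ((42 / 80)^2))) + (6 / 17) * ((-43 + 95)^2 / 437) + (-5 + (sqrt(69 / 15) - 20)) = -63147045797 / 2008801600 + sqrt(115) / 5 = -29.29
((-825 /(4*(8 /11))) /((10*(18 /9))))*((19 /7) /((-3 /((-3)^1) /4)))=-34485 /224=-153.95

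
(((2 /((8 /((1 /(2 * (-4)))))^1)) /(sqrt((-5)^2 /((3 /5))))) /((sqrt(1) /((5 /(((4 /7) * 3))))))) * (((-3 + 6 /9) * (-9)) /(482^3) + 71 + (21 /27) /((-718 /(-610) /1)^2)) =-65065285982963147 * sqrt(15) /249386965033098240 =-1.01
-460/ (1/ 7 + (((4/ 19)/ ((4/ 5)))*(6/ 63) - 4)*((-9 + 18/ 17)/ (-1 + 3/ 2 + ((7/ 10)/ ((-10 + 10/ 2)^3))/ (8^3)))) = -332811919580/ 45780157739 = -7.27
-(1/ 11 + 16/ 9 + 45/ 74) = -18145/ 7326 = -2.48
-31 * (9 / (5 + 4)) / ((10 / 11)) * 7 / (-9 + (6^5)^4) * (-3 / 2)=0.00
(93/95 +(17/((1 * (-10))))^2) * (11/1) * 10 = 425.58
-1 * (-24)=24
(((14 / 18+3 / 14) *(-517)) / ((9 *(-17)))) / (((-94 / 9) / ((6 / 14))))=-1375 / 9996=-0.14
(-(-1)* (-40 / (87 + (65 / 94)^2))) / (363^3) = -353440 / 36972192848679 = -0.00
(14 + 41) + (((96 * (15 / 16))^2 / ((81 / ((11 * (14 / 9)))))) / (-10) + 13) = -928 / 9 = -103.11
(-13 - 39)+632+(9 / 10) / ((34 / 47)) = 197623 / 340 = 581.24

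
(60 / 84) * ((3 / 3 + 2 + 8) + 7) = 12.86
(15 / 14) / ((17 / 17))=15 / 14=1.07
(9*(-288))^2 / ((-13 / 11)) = -73903104 / 13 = -5684854.15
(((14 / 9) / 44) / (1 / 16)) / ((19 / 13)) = 728 / 1881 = 0.39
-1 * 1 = -1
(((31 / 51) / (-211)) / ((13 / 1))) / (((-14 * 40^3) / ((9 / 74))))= 93 / 3091821824000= 0.00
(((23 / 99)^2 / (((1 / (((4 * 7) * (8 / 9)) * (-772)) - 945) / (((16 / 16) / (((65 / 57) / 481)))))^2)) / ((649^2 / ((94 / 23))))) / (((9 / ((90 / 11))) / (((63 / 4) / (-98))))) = -1141140044244967424 / 74856885798856860134671455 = -0.00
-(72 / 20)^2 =-324 / 25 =-12.96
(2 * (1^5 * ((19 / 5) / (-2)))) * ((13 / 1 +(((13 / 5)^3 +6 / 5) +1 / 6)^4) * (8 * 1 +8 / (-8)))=-5418823554837008533 / 1582031250000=-3425231.68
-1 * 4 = -4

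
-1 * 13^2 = -169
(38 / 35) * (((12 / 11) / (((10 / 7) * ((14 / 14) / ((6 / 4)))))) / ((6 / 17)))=969 / 275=3.52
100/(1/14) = 1400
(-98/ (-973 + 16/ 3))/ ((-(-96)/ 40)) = 245/ 5806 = 0.04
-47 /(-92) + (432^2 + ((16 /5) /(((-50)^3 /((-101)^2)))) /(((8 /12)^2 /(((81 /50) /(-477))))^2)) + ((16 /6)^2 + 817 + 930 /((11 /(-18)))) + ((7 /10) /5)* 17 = 1858156798271962586203 /9993895312500000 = 185929.18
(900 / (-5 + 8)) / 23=300 / 23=13.04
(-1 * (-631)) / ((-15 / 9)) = -1893 / 5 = -378.60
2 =2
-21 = -21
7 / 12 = 0.58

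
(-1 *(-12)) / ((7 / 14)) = 24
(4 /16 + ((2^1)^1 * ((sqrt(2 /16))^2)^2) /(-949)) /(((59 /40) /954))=18104535 /111982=161.67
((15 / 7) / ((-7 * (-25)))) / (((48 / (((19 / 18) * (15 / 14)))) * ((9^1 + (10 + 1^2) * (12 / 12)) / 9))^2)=1083 / 786759680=0.00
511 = 511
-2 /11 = -0.18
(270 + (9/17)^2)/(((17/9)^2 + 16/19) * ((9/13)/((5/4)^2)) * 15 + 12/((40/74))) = 289401255/55153627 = 5.25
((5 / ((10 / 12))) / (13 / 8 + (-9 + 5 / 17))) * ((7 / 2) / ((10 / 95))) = -9044 / 321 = -28.17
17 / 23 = 0.74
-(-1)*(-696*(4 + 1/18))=-8468/3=-2822.67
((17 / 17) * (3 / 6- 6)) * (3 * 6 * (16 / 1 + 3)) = -1881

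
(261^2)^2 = 4640470641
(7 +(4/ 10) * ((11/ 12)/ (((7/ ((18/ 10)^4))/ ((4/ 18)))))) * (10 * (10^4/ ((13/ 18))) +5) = 56089305374/ 56875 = 986185.59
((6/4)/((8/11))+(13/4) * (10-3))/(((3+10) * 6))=397/1248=0.32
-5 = -5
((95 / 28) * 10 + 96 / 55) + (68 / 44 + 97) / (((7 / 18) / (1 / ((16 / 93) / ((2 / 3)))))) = 111937 / 110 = 1017.61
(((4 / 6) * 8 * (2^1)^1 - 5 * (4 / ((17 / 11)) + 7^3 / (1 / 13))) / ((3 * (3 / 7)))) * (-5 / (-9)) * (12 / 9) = -159202540 / 12393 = -12846.17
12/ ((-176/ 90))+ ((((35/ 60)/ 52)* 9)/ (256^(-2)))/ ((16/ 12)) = 1417509/ 286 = 4956.33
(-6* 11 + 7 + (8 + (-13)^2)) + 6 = 124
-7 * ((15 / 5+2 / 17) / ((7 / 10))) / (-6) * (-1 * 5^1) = -1325 / 51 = -25.98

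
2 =2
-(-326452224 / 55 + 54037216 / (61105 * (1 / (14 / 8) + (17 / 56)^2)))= 754585143108608 / 127159505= 5934162.32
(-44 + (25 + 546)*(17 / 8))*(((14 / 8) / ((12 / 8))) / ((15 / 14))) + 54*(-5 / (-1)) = 111119 / 72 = 1543.32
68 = 68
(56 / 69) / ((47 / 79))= 4424 / 3243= 1.36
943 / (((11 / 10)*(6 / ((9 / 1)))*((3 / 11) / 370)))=1744550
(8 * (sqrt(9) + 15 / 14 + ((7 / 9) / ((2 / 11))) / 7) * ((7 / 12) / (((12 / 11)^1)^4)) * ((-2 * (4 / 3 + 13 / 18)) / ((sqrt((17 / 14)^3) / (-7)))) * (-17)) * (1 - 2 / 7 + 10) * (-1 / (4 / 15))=139830700625 * sqrt(238) / 9517824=226648.76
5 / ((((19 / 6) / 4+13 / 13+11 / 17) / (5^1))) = 2040 / 199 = 10.25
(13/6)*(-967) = -12571/6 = -2095.17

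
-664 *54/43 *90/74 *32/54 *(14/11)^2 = -187407360/192511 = -973.49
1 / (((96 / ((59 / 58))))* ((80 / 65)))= 767 / 89088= 0.01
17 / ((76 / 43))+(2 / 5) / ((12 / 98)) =14689 / 1140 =12.89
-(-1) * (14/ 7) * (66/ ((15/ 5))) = 44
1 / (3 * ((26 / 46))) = 23 / 39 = 0.59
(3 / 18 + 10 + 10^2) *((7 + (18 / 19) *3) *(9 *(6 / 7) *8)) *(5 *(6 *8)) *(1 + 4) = 10679644800 / 133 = 80298081.20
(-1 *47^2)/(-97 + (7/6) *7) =13254/533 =24.87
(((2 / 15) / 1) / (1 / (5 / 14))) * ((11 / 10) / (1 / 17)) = 187 / 210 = 0.89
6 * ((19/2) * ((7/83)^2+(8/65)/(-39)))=1312957/5821205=0.23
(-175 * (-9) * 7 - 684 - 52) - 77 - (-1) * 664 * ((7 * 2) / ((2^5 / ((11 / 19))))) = 394447 / 38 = 10380.18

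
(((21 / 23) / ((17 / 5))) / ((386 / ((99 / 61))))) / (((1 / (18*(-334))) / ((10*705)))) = -220293958500 / 4603243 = -47856.25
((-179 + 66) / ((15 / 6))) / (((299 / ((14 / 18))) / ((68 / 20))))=-26894 / 67275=-0.40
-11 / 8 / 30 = -0.05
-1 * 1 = -1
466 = 466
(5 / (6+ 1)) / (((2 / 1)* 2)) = 5 / 28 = 0.18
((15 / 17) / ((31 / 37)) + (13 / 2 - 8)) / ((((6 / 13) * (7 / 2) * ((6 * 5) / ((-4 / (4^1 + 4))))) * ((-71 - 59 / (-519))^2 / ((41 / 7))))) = 577958919 / 107543188844000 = 0.00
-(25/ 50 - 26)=51/ 2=25.50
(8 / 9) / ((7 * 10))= 4 / 315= 0.01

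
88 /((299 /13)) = 88 /23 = 3.83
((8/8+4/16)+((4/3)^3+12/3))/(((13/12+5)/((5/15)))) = 823/1971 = 0.42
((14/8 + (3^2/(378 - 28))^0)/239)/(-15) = -11/14340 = -0.00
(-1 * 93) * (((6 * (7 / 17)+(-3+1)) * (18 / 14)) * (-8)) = 53568 / 119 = 450.15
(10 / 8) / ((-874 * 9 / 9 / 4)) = -0.01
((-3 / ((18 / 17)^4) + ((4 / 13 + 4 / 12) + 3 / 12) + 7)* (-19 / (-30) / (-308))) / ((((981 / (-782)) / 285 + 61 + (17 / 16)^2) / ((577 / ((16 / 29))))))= -844818381932587 / 4434037161850296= -0.19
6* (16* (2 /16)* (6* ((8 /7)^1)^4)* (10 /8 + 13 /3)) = 1646592 /2401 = 685.79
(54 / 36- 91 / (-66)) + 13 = 524 / 33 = 15.88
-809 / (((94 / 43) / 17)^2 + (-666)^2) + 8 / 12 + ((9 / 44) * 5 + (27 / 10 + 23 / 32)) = 798794737643159 / 156432564124320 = 5.11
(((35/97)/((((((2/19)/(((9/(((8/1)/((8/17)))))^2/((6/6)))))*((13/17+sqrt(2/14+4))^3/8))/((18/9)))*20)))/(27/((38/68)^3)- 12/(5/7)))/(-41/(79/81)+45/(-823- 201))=19723500653990689920/674165622429630790150721- 1669733246469187200*sqrt(203)/674165622429630790150721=-0.00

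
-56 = -56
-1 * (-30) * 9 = 270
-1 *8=-8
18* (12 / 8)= 27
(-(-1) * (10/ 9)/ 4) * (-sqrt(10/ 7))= -5 * sqrt(70)/ 126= -0.33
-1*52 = -52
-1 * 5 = -5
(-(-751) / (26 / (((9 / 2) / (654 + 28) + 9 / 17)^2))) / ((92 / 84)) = 2436304726611 / 321534639712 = 7.58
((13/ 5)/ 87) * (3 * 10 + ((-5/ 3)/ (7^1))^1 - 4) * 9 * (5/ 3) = 7033/ 609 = 11.55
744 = 744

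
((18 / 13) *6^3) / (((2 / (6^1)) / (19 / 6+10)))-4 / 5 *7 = 767516 / 65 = 11807.94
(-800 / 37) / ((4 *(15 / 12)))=-160 / 37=-4.32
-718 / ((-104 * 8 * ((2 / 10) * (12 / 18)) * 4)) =1.62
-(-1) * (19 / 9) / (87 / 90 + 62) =190 / 5667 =0.03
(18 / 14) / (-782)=-9 / 5474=-0.00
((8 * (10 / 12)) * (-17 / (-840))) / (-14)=-17 / 1764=-0.01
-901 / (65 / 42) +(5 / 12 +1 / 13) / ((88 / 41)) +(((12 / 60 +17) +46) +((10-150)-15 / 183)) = -250779569 / 380640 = -658.84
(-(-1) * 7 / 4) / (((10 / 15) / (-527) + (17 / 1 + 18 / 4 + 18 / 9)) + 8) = 11067 / 199198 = 0.06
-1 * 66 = -66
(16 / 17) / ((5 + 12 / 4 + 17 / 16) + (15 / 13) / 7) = 0.10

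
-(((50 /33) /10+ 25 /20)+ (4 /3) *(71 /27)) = -17491 /3564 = -4.91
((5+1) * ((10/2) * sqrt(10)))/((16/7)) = 105 * sqrt(10)/8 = 41.50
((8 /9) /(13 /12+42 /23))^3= 398688256 /13980103929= 0.03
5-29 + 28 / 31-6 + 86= 1764 / 31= 56.90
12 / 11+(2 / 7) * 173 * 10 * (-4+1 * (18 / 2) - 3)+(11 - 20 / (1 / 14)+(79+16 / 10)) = 308486 / 385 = 801.26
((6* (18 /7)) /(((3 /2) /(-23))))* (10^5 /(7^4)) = -165600000 /16807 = -9853.04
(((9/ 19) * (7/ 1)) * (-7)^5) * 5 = -5294205/ 19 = -278642.37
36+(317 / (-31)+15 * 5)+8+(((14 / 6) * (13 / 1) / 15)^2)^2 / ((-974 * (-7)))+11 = 14830058177863 / 123814271250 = 119.78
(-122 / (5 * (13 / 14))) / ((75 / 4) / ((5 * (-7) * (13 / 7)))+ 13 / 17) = -116144 / 2105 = -55.18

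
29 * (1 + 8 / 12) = 145 / 3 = 48.33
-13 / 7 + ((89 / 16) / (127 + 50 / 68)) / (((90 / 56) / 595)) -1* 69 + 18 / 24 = -59083175 / 1094436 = -53.99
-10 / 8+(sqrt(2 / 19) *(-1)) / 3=-5 / 4 -sqrt(38) / 57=-1.36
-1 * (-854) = 854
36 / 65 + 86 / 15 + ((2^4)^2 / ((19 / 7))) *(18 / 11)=6546154 / 40755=160.62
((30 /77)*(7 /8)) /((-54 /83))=-415 /792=-0.52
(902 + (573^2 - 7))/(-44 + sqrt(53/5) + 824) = 1283973600/3041947 - 329224 *sqrt(265)/3041947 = 420.33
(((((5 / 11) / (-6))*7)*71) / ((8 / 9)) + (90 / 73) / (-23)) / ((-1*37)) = 12532785 / 10933648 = 1.15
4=4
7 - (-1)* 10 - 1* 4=13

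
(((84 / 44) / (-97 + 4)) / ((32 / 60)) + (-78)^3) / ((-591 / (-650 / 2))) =-140245945775 / 537416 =-260963.47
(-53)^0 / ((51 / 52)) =52 / 51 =1.02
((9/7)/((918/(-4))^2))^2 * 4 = 64/26851082769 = 0.00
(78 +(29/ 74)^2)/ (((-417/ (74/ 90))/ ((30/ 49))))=-427969/ 4536126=-0.09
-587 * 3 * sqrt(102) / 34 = -1761 * sqrt(102) / 34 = -523.09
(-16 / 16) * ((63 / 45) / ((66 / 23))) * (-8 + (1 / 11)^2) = 155687 / 39930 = 3.90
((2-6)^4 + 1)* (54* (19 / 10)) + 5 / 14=1845799 / 70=26368.56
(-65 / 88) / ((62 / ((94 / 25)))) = -0.04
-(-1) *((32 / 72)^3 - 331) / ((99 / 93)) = -7478285 / 24057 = -310.86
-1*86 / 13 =-86 / 13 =-6.62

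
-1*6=-6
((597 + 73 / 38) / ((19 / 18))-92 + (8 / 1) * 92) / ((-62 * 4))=-437315 / 89528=-4.88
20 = 20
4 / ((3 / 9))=12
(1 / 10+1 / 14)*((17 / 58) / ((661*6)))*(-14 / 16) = -17 / 1533520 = -0.00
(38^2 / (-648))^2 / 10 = 130321 / 262440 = 0.50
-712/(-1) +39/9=2149/3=716.33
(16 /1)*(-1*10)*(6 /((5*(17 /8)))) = -1536 /17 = -90.35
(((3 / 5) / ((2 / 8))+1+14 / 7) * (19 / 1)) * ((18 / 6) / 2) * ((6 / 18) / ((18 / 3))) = 8.55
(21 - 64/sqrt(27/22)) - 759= -738 - 64 * sqrt(66)/9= -795.77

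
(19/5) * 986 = 18734/5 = 3746.80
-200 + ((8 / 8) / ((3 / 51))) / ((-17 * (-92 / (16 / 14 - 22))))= -64473 / 322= -200.23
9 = 9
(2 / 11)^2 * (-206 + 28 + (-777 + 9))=-344 / 11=-31.27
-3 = -3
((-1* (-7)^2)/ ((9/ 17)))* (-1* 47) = 39151/ 9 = 4350.11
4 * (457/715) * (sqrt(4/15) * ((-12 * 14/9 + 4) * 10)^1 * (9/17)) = -102.51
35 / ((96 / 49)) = 1715 / 96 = 17.86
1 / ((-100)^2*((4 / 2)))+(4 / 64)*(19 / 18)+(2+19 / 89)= 9129419 / 4005000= 2.28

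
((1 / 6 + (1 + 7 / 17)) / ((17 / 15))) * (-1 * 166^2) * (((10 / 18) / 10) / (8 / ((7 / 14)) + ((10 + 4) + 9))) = -5545645 / 101439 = -54.67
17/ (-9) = -1.89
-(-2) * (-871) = -1742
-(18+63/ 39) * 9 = -2295/ 13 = -176.54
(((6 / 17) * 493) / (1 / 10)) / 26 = 66.92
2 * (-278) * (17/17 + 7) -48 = -4496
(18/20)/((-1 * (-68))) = 0.01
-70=-70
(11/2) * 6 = 33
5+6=11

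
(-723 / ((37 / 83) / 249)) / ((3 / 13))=-64749711 / 37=-1749992.19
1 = 1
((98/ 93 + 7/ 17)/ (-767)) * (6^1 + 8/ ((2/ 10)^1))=-106582/ 1212627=-0.09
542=542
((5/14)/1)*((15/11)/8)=75/1232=0.06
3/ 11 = 0.27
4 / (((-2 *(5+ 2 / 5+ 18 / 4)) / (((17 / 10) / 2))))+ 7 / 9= 20 / 33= 0.61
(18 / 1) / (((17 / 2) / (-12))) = -432 / 17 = -25.41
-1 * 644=-644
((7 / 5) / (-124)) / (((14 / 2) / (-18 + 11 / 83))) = 1483 / 51460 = 0.03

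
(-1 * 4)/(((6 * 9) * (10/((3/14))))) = -1/630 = -0.00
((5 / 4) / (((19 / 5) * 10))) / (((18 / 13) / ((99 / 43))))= 0.05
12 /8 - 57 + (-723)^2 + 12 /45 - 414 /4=7838554 /15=522570.27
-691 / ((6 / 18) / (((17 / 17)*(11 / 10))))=-2280.30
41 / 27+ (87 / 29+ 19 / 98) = 12469 / 2646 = 4.71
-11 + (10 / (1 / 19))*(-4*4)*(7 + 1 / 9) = -194659 / 9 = -21628.78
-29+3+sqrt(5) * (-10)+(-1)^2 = -25 -10 * sqrt(5) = -47.36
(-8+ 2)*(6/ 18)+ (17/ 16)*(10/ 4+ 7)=259/ 32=8.09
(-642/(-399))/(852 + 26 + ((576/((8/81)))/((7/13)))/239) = 25573/14674745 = 0.00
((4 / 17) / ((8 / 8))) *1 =4 / 17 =0.24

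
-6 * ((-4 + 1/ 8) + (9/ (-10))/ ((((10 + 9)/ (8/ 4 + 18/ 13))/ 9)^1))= 157623/ 4940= 31.91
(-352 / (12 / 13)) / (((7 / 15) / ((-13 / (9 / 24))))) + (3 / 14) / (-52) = 61867511 / 2184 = 28327.61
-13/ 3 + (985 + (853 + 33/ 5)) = 27604/ 15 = 1840.27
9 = 9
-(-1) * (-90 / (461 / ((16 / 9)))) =-0.35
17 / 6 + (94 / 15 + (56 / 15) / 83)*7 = 117067 / 2490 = 47.01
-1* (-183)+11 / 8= 1475 / 8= 184.38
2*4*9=72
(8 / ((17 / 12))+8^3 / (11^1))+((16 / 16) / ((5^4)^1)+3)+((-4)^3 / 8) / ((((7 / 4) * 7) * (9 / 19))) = 53.82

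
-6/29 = -0.21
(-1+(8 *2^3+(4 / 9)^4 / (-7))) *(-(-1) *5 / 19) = 14465725 / 872613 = 16.58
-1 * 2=-2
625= 625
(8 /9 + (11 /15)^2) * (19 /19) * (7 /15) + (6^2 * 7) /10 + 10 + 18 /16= 332917 /9000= 36.99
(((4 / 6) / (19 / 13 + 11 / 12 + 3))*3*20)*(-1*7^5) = -104875680 / 839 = -125000.81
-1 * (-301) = 301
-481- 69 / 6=-985 / 2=-492.50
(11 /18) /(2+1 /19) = 209 /702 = 0.30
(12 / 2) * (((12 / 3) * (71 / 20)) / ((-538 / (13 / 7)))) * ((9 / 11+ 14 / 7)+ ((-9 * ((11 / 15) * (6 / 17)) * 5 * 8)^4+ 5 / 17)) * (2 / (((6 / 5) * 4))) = -4565486652732759 / 494277278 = -9236691.34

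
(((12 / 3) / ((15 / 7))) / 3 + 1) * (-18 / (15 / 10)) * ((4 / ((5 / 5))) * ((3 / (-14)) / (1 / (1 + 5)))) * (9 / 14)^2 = 70956 / 1715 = 41.37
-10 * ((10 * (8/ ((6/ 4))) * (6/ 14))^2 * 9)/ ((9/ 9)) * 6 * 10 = -138240000/ 49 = -2821224.49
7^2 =49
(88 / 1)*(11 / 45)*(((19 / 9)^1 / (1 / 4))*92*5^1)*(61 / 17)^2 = 1075854.61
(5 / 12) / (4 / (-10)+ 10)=25 / 576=0.04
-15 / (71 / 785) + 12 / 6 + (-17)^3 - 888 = -423504 / 71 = -5964.85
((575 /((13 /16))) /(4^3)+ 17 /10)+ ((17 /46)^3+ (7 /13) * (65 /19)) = 1761108637 /120209960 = 14.65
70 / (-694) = -35 / 347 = -0.10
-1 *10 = -10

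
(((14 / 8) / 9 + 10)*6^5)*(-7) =-554904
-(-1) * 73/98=73/98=0.74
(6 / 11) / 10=3 / 55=0.05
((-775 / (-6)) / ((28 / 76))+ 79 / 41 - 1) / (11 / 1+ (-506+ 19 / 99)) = -19975593 / 28117964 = -0.71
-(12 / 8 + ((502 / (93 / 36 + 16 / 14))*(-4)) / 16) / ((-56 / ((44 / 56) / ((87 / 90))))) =-3323925 / 7116368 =-0.47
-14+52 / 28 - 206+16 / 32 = -3047 / 14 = -217.64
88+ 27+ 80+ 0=195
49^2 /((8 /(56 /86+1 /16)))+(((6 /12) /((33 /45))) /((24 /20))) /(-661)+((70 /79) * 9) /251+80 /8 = 177928579236849 /793548331136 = 224.22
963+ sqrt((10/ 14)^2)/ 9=60674/ 63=963.08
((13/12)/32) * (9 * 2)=39/64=0.61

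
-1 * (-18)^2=-324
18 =18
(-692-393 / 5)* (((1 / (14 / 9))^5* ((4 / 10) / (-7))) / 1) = 227515797 / 47059600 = 4.83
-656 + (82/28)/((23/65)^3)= -100482103/170338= -589.90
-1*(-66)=66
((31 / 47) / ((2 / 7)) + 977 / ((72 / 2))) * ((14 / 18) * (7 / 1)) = 2441425 / 15228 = 160.32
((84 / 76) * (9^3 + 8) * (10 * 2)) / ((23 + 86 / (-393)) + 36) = 121649220 / 438919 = 277.16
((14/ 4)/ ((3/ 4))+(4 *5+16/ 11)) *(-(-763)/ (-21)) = -93958/ 99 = -949.07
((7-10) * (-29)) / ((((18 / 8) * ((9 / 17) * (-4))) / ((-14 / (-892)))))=-3451 / 12042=-0.29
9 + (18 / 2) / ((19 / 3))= 198 / 19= 10.42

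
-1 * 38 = -38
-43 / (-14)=43 / 14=3.07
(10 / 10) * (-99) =-99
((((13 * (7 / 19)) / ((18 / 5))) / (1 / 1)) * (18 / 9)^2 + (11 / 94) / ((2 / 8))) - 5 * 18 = -676798 / 8037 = -84.21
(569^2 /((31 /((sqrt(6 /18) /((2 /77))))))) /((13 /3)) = 24929597 * sqrt(3) /806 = 53572.37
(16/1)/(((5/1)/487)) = 7792/5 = 1558.40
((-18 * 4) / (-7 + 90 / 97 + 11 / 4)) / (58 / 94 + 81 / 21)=287217 / 59294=4.84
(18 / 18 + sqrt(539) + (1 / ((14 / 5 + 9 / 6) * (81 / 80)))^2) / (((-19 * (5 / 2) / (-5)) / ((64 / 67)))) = 2.44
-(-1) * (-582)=-582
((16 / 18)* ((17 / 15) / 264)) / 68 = 1 / 17820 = 0.00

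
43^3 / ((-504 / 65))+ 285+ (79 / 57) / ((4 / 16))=-9963.34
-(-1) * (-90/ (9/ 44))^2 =193600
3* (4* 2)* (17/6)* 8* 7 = 3808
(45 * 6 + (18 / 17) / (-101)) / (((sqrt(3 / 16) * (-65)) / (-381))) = 235494576 * sqrt(3) / 111605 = 3654.75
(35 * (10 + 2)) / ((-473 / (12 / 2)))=-2520 / 473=-5.33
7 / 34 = 0.21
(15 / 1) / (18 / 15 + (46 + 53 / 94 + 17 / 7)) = 49350 / 165133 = 0.30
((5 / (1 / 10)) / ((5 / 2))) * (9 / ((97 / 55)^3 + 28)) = 5.38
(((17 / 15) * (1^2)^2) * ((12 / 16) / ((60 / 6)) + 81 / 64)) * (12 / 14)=7293 / 5600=1.30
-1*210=-210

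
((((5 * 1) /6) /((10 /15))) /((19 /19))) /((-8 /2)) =-5 /16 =-0.31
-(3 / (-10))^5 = 243 / 100000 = 0.00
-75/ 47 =-1.60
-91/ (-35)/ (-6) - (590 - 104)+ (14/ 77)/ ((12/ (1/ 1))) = -26753/ 55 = -486.42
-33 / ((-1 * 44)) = 3 / 4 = 0.75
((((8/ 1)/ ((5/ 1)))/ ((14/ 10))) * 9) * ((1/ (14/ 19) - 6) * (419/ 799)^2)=-410812740/ 31281649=-13.13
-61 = -61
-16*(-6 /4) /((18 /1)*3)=4 /9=0.44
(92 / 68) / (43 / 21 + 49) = 483 / 18224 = 0.03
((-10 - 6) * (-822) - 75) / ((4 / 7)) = 91539 / 4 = 22884.75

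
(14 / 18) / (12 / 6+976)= 7 / 8802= 0.00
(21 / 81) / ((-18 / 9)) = -7 / 54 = -0.13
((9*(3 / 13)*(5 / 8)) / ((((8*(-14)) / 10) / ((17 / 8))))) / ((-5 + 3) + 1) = 11475 / 46592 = 0.25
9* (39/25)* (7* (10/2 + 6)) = 27027/25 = 1081.08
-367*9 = -3303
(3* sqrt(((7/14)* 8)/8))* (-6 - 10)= -24* sqrt(2)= -33.94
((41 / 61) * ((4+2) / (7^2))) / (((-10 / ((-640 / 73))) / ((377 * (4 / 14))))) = 11870976 / 1527379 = 7.77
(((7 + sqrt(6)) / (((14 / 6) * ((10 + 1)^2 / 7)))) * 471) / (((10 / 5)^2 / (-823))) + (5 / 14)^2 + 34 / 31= -22702.91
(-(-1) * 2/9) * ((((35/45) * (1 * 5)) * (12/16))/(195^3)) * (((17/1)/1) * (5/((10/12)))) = 119/13346775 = 0.00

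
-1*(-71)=71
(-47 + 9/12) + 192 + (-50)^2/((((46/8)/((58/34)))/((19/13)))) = 25003389/20332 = 1229.76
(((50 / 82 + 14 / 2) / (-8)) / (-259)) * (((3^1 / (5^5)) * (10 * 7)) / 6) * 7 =273 / 948125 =0.00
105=105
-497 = -497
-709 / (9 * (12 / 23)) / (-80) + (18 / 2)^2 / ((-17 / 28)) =-19318301 / 146880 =-131.52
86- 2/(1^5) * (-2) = 90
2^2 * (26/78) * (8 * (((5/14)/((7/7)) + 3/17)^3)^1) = 8193532/5055477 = 1.62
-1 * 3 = -3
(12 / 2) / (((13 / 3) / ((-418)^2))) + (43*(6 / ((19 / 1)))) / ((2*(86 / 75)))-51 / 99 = 3943958255 / 16302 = 241930.94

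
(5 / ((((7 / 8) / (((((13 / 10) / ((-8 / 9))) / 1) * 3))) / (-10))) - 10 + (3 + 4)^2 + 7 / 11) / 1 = 22357 / 77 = 290.35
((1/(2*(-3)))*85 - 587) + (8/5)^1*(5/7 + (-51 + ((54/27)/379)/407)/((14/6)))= -635.00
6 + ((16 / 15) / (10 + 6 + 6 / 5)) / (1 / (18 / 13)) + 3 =5079 / 559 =9.09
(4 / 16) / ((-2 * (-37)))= 1 / 296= 0.00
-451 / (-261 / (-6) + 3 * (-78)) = 2.37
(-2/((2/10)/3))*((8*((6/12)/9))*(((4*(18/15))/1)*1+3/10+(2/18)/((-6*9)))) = -49552/729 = -67.97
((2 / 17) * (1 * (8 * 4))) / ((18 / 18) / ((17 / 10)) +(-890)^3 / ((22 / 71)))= -0.00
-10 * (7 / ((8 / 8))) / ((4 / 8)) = -140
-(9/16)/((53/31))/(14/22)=-0.52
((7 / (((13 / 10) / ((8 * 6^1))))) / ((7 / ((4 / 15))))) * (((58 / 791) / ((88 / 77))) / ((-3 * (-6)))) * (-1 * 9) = -0.32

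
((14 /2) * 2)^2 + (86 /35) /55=377386 /1925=196.04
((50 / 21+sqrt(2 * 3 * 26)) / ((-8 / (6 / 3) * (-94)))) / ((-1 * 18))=-sqrt(39) / 3384 - 25 / 71064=-0.00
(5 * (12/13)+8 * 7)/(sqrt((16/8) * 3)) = 394 * sqrt(6)/39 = 24.75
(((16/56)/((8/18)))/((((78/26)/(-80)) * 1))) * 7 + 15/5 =-117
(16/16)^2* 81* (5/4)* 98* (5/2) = 99225/4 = 24806.25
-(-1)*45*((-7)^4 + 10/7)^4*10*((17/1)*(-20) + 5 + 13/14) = -5007878512672615598.04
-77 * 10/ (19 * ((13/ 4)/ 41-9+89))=-126280/ 249527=-0.51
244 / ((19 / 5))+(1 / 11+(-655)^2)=429089.30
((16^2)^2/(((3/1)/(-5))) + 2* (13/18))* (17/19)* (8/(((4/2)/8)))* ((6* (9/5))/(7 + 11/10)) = -2139066752/513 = -4169720.76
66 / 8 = 33 / 4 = 8.25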